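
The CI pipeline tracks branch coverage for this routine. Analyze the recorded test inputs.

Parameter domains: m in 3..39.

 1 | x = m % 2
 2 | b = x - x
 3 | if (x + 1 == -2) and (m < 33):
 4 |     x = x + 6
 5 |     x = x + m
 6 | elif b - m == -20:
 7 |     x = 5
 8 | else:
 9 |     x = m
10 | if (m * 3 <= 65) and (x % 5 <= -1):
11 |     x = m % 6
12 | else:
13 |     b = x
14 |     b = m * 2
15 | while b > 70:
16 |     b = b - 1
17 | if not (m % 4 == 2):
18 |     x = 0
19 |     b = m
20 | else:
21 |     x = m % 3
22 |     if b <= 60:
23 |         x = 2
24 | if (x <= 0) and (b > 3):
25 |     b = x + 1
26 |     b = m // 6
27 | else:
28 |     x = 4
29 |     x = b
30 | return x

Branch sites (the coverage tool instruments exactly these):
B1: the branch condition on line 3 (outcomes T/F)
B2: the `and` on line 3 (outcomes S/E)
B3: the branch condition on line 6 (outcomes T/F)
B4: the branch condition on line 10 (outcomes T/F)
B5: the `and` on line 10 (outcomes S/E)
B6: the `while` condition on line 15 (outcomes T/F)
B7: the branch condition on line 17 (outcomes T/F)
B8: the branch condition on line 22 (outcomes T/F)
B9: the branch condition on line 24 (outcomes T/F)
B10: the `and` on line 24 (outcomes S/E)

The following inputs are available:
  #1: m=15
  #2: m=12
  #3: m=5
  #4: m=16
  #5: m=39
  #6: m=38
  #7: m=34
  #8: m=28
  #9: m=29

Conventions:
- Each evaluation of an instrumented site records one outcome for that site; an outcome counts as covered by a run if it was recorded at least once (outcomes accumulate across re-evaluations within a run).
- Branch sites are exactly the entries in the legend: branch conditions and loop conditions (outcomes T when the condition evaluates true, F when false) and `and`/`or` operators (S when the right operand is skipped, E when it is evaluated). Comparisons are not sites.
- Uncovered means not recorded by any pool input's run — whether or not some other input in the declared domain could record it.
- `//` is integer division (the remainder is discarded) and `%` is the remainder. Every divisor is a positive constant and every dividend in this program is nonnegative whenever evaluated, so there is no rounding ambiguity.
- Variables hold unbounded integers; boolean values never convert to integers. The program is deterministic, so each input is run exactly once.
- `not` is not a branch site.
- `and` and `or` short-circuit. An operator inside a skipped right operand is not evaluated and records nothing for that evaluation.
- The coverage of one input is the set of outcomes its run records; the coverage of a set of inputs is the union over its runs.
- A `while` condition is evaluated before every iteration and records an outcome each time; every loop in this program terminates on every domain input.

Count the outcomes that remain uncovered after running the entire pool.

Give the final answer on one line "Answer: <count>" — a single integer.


#1 (m=15) -> covered: B1=F, B2=S, B3=F, B4=F, B5=E, B6=F, B7=T, B9=T, B10=E
#2 (m=12) -> covered: B1=F, B2=S, B3=F, B4=F, B5=E, B6=F, B7=T, B9=T, B10=E
#3 (m=5) -> covered: B1=F, B2=S, B3=F, B4=F, B5=E, B6=F, B7=T, B9=T, B10=E
#4 (m=16) -> covered: B1=F, B2=S, B3=F, B4=F, B5=E, B6=F, B7=T, B9=T, B10=E
#5 (m=39) -> covered: B1=F, B2=S, B3=F, B4=F, B5=S, B6=T, B6=F, B7=T, B9=T, B10=E
#6 (m=38) -> covered: B1=F, B2=S, B3=F, B4=F, B5=S, B6=T, B6=F, B7=F, B8=F, B9=F, B10=S
#7 (m=34) -> covered: B1=F, B2=S, B3=F, B4=F, B5=S, B6=F, B7=F, B8=F, B9=F, B10=S
#8 (m=28) -> covered: B1=F, B2=S, B3=F, B4=F, B5=S, B6=F, B7=T, B9=T, B10=E
#9 (m=29) -> covered: B1=F, B2=S, B3=F, B4=F, B5=S, B6=F, B7=T, B9=T, B10=E
union over the pool: B1=F, B2=S, B3=F, B4=F, B5=S, B5=E, B6=T, B6=F, B7=T, B7=F, B8=F, B9=T, B9=F, B10=S, B10=E
uncovered (5 of 20): B1=T, B2=E, B3=T, B4=T, B8=T
Answer: 5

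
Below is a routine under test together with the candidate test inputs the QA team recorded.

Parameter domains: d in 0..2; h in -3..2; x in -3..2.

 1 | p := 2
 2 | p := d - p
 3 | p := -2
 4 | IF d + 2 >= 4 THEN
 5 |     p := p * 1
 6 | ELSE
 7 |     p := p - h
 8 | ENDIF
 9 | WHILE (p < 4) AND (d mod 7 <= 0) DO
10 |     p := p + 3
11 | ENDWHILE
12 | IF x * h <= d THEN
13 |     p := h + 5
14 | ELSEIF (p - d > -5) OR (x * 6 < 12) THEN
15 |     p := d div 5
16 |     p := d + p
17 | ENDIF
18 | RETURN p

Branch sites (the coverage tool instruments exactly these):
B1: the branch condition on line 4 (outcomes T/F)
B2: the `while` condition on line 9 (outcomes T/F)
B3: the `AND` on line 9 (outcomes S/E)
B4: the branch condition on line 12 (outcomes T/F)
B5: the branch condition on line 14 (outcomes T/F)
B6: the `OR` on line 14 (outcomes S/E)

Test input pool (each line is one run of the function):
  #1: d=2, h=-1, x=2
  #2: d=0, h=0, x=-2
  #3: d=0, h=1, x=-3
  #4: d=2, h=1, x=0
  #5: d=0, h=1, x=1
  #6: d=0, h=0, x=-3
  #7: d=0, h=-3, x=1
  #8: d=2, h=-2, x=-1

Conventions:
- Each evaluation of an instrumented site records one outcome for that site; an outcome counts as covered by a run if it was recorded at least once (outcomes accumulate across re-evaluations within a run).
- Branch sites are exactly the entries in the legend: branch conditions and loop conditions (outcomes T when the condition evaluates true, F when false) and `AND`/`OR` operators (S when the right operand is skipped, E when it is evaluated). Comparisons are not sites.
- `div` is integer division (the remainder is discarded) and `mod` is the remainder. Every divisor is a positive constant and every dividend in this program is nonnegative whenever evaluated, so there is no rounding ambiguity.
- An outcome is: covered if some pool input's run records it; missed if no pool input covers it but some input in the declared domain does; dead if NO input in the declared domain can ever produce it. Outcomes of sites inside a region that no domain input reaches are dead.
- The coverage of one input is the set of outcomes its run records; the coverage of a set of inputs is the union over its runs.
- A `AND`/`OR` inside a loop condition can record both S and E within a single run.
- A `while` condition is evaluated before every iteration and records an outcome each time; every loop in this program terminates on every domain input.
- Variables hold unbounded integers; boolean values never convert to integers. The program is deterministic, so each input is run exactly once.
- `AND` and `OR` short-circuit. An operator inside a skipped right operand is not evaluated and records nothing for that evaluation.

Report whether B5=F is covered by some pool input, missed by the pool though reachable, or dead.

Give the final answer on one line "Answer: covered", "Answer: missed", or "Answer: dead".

no pool input records B5=F
but domain input (d=1, h=2, x=2) does record it -> reachable, so missed

Answer: missed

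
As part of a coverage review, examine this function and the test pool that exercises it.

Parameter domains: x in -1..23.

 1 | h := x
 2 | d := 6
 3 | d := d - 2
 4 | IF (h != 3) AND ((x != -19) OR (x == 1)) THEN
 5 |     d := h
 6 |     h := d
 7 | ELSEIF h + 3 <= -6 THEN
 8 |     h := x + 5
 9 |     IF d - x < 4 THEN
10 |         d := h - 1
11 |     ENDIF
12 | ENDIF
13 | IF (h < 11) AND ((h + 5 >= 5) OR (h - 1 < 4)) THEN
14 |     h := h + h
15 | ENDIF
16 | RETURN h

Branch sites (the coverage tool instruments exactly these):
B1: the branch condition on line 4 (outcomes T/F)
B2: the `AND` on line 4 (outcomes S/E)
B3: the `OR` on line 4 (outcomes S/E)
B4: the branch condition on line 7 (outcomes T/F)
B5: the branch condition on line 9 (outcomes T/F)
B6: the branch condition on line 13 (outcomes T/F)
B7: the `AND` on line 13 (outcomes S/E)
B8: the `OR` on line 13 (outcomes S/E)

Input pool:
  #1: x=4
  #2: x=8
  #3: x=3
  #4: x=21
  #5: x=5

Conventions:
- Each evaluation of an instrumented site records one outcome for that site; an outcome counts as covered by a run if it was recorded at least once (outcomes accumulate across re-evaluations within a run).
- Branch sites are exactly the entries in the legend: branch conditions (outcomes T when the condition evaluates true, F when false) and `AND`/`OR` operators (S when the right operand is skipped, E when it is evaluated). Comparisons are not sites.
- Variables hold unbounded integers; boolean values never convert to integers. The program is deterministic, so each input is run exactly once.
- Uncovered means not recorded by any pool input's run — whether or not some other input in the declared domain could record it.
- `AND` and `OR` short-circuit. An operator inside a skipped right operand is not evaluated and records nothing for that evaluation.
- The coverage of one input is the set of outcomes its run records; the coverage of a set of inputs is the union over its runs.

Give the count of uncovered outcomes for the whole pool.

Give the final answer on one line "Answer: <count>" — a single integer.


input #1, x=4: events B2->E, B3->S, B1->T, B7->E, B8->S, B6->T; outcomes B1=T, B2=E, B3=S, B6=T, B7=E, B8=S
input #2, x=8: events B2->E, B3->S, B1->T, B7->E, B8->S, B6->T; outcomes B1=T, B2=E, B3=S, B6=T, B7=E, B8=S
input #3, x=3: events B2->S, B1->F, B4->F, B7->E, B8->S, B6->T; outcomes B1=F, B2=S, B4=F, B6=T, B7=E, B8=S
input #4, x=21: events B2->E, B3->S, B1->T, B7->S, B6->F; outcomes B1=T, B2=E, B3=S, B6=F, B7=S
input #5, x=5: events B2->E, B3->S, B1->T, B7->E, B8->S, B6->T; outcomes B1=T, B2=E, B3=S, B6=T, B7=E, B8=S
union over the pool: B1=T, B1=F, B2=S, B2=E, B3=S, B4=F, B6=T, B6=F, B7=S, B7=E, B8=S
uncovered (5 of 16): B3=E, B4=T, B5=T, B5=F, B8=E
Answer: 5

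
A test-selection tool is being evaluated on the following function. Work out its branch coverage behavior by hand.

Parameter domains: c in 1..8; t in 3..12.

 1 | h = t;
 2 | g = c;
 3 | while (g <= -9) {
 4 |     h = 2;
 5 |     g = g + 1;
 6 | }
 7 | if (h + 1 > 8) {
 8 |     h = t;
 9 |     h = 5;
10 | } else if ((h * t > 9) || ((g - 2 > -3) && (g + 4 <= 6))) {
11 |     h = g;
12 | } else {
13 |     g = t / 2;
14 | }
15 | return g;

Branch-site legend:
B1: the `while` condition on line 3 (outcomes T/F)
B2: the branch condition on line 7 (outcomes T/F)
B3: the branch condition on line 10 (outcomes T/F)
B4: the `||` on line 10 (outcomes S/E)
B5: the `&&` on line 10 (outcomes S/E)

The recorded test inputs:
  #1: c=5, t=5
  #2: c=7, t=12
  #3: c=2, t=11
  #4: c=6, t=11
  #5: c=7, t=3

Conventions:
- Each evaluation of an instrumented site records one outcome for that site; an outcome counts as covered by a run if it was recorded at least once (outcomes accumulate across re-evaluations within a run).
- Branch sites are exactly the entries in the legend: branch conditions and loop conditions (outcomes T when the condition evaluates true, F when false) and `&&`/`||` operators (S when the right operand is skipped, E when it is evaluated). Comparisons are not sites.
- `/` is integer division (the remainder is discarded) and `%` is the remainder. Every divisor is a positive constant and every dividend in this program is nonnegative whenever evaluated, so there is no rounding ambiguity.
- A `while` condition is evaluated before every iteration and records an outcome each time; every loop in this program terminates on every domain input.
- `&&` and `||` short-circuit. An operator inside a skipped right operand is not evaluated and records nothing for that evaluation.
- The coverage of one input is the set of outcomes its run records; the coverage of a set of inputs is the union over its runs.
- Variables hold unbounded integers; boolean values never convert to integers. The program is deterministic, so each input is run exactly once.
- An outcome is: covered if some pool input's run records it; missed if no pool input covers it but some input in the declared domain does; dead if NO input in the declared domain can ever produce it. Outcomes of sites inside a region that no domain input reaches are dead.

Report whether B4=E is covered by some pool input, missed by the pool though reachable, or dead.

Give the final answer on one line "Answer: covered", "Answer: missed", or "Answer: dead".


B4=E is recorded by pool input(s) 5 -> covered
Answer: covered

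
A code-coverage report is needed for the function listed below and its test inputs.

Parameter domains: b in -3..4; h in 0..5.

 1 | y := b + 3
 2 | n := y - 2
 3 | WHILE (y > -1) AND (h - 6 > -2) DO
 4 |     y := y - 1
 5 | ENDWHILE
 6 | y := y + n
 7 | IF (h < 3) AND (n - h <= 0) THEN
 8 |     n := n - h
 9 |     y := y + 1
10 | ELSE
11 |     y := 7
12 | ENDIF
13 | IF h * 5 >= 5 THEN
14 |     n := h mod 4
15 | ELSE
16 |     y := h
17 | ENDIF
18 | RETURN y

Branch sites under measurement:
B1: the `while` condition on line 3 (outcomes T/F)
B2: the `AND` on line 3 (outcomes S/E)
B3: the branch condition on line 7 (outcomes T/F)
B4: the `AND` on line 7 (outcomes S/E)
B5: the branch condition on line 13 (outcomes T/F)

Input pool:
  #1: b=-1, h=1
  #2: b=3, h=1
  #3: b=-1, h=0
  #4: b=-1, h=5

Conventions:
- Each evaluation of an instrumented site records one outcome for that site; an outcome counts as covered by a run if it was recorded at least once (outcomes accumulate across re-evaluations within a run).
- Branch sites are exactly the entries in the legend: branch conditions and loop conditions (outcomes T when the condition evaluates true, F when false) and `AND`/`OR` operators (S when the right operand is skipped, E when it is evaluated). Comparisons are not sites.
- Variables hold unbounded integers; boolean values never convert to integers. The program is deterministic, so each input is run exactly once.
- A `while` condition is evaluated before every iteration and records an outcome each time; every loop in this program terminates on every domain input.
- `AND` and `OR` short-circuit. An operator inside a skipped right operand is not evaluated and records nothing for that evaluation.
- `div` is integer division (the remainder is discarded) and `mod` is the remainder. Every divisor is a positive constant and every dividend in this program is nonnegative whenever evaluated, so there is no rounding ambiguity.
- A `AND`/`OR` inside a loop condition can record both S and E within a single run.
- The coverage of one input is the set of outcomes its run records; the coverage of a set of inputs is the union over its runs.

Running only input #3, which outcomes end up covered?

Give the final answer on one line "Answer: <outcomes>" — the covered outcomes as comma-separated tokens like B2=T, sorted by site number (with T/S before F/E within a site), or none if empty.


Tracing the run of input #3 (b=-1, h=0):
  B2->E, B1->F, B4->E, B3->T, B5->F
collecting distinct outcomes: B1=F, B2=E, B3=T, B4=E, B5=F
Answer: B1=F, B2=E, B3=T, B4=E, B5=F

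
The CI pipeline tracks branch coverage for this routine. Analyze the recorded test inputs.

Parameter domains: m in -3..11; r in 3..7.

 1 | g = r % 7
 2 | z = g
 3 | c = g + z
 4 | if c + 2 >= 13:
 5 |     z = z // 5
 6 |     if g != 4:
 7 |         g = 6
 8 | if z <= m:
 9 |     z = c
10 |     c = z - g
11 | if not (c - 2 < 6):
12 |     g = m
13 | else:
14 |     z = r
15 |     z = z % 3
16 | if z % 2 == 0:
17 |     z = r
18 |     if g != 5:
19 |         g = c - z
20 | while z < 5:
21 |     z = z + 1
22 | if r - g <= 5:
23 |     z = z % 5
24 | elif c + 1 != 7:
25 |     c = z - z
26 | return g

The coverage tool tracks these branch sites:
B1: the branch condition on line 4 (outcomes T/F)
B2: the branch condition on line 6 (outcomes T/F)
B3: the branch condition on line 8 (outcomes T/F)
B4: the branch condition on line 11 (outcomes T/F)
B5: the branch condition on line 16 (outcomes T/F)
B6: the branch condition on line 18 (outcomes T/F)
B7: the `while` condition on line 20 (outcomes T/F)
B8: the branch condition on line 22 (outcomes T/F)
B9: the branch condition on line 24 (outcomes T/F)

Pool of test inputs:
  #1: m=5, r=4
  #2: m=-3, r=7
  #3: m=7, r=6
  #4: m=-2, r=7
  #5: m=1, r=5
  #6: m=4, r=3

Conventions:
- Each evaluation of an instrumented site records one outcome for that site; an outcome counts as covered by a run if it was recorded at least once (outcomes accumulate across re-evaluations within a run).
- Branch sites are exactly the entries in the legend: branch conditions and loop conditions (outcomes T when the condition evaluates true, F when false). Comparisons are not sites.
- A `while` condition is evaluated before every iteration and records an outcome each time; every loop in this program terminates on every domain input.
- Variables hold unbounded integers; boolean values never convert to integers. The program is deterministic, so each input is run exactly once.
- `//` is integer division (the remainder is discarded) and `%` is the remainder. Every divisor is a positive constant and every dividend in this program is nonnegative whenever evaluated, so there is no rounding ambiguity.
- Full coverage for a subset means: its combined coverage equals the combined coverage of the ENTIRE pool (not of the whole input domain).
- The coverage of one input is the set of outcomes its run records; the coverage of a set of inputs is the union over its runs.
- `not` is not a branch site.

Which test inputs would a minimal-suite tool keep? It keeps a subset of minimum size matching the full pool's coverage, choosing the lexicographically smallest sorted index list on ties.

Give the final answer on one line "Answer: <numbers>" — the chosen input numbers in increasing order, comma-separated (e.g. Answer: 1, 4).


run #1 (m=5, r=4) records B1=F, B3=T, B4=F, B5=F, B7=T, B7=F, B8=T
run #2 (m=-3, r=7) records B1=F, B3=F, B4=F, B5=F, B7=T, B7=F, B8=F, B9=T
run #3 (m=7, r=6) records B1=T, B2=T, B3=T, B4=F, B5=T, B6=T, B7=F, B8=F, B9=F
run #4 (m=-2, r=7) records B1=F, B3=F, B4=F, B5=F, B7=T, B7=F, B8=F, B9=T
run #5 (m=1, r=5) records B1=F, B3=F, B4=T, B5=F, B7=F, B8=T
run #6 (m=4, r=3) records B1=F, B3=T, B4=F, B5=T, B6=T, B7=T, B7=F, B8=T
union over all inputs: B1=T, B1=F, B2=T, B3=T, B3=F, B4=T, B4=F, B5=T, B5=F, B6=T, B7=T, B7=F, B8=T, B8=F, B9=T, B9=F (16 outcomes)
no size-1 subset reaches all 16 outcomes (best union: 9/16)
no size-2 subset reaches all 16 outcomes (best union: 14/16)
at size 3, {2, 3, 5} reaches all 16 outcomes; every lexicographically earlier size-3 subset fails
Answer: 2, 3, 5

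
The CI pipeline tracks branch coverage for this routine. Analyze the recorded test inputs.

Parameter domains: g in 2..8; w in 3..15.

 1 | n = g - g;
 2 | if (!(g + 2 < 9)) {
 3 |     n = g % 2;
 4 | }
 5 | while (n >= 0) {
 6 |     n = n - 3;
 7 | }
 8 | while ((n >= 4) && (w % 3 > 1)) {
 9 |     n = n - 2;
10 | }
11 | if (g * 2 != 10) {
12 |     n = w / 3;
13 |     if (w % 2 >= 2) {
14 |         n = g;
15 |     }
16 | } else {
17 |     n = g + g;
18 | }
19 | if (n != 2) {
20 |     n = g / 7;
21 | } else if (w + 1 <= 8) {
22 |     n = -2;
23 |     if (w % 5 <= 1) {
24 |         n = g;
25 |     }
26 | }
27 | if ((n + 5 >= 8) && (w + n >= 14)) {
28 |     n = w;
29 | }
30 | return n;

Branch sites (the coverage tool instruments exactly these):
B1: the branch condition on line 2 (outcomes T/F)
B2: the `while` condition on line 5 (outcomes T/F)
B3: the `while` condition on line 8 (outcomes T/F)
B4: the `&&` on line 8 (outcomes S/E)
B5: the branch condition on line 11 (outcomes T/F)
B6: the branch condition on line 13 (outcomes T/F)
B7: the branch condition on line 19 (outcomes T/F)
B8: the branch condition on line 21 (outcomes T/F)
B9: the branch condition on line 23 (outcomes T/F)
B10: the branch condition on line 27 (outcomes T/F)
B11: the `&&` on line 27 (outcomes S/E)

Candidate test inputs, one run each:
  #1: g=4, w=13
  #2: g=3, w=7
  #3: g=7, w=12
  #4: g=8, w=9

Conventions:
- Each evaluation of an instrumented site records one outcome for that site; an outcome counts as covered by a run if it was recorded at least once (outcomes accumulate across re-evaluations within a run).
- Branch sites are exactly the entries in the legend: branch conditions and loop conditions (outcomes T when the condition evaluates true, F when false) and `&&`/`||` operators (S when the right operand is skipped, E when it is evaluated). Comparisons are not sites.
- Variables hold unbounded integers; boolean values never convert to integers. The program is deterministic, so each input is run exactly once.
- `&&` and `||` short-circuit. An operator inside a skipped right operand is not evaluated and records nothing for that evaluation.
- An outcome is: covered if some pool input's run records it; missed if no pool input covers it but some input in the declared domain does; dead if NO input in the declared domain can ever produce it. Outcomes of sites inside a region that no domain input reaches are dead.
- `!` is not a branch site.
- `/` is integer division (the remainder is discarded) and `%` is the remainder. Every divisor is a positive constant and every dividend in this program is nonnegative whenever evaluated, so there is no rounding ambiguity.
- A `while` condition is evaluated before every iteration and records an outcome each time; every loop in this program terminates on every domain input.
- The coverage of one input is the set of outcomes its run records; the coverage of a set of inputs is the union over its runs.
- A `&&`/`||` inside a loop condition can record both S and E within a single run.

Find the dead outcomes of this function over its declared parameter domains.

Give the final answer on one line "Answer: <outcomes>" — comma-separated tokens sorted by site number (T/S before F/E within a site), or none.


exhaustive pass over the 91-input domain:
  B3=T: never recorded by any domain input -> dead
  B4=E: never recorded by any domain input -> dead
  B6=T: never recorded by any domain input -> dead
  reachable outcomes have witnesses, e.g. B1=T (e.g. g=7, w=3), B1=F (e.g. g=2, w=3), B2=T (e.g. g=2, w=3), B2=F (e.g. g=2, w=3)
Answer: B3=T, B4=E, B6=T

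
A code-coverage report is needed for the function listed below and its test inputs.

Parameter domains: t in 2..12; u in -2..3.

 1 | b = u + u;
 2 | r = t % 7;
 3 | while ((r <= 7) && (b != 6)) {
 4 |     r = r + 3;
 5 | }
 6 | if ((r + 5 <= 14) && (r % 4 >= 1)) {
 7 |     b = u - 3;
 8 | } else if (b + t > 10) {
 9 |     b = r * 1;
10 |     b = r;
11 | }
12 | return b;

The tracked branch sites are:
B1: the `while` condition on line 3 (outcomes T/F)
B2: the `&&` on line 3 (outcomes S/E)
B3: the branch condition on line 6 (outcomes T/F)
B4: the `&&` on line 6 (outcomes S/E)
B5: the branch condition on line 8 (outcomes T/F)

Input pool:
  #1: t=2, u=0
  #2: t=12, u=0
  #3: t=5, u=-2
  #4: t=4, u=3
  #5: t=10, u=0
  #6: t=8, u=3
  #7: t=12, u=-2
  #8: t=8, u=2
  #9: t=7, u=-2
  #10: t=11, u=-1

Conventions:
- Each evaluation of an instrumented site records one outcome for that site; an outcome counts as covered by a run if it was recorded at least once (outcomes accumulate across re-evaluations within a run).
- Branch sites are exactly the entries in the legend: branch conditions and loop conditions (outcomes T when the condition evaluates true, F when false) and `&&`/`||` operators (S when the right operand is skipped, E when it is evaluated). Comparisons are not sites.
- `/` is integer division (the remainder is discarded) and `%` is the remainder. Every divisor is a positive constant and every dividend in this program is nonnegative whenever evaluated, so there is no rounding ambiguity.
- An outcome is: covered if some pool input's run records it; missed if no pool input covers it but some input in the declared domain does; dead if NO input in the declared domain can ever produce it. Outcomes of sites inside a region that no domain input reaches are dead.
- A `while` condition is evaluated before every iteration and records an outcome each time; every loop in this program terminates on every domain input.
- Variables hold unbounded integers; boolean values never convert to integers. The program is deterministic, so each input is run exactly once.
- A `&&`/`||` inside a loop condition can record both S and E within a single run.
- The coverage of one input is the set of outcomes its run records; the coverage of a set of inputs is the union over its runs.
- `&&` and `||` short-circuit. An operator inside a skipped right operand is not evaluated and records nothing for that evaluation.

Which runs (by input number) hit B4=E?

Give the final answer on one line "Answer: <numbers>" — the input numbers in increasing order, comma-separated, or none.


input #1 (t=2, u=0): covers B4=E
input #2 (t=12, u=0): covers B4=E
input #3 (t=5, u=-2): covers B4=E
input #4 (t=4, u=3): covers B4=E
input #5 (t=10, u=0): covers B4=E
input #6 (t=8, u=3): covers B4=E
input #7 (t=12, u=-2): covers B4=E
input #8 (t=8, u=2): misses B4=E
input #9 (t=7, u=-2): covers B4=E
input #10 (t=11, u=-1): misses B4=E
Answer: 1, 2, 3, 4, 5, 6, 7, 9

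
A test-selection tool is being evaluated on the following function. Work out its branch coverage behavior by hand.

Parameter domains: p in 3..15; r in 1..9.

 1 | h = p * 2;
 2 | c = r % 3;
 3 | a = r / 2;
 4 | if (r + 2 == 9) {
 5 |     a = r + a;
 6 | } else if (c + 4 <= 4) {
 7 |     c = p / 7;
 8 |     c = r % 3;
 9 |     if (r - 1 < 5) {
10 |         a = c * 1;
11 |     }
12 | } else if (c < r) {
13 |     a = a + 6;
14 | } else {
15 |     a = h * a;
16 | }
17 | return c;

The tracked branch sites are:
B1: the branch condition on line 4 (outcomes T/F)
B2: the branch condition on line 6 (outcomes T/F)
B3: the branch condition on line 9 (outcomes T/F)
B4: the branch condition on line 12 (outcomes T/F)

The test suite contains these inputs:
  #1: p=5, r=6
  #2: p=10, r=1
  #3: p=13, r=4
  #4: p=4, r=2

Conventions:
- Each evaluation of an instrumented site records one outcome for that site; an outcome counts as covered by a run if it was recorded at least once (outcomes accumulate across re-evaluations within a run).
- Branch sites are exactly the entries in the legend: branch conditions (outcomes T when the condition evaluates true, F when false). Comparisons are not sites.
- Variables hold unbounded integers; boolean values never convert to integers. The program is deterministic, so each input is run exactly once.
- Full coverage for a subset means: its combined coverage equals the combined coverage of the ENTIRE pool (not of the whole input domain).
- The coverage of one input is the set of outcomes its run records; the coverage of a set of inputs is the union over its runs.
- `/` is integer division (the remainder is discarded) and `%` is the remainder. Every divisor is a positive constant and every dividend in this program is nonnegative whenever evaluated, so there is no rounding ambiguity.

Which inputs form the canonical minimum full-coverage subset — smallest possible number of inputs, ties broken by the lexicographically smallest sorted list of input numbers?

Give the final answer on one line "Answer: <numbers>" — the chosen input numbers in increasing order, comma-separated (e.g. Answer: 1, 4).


input #1, p=5, r=6: outcomes B1=F, B2=T, B3=F
input #2, p=10, r=1: outcomes B1=F, B2=F, B4=F
input #3, p=13, r=4: outcomes B1=F, B2=F, B4=T
input #4, p=4, r=2: outcomes B1=F, B2=F, B4=F
together the pool reaches 6 outcomes: B1=F, B2=T, B2=F, B3=F, B4=T, B4=F
checked all size-1 subsets: none covers 6 outcomes (max 3/6)
checked all size-2 subsets: none covers 6 outcomes (max 5/6)
at size 3, {1, 2, 3} reaches all 6 outcomes; every lexicographically earlier size-3 subset fails
Answer: 1, 2, 3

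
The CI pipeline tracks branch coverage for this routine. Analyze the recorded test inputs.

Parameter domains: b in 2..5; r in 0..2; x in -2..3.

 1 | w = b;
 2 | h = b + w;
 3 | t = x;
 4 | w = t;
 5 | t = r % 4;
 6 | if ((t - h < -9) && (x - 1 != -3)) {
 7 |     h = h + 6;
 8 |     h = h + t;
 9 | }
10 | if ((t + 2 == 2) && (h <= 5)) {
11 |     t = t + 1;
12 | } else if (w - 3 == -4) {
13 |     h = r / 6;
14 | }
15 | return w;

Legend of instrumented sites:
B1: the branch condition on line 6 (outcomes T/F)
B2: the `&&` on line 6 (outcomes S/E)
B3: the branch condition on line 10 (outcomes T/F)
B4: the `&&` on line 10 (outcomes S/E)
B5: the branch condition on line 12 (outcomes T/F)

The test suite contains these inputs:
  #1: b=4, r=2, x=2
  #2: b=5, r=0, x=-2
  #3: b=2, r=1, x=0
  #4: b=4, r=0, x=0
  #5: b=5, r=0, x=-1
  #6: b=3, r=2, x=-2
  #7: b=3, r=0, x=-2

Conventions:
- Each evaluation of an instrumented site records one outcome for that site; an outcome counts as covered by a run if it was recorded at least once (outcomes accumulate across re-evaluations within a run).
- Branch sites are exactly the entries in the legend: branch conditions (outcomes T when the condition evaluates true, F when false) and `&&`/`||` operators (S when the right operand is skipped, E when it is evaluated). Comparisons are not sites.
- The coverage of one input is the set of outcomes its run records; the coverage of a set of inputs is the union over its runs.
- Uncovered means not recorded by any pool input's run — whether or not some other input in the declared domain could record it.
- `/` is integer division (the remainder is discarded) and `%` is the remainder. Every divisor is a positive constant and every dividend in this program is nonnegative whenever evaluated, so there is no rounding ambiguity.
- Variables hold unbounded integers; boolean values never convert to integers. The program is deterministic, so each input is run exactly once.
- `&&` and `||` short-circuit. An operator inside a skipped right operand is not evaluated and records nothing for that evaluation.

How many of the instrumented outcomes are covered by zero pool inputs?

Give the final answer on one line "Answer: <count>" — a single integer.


input #1, b=4, r=2, x=2: outcomes B1=F, B2=S, B3=F, B4=S, B5=F
input #2, b=5, r=0, x=-2: outcomes B1=F, B2=E, B3=F, B4=E, B5=F
input #3, b=2, r=1, x=0: outcomes B1=F, B2=S, B3=F, B4=S, B5=F
input #4, b=4, r=0, x=0: outcomes B1=F, B2=S, B3=F, B4=E, B5=F
input #5, b=5, r=0, x=-1: outcomes B1=T, B2=E, B3=F, B4=E, B5=T
input #6, b=3, r=2, x=-2: outcomes B1=F, B2=S, B3=F, B4=S, B5=F
input #7, b=3, r=0, x=-2: outcomes B1=F, B2=S, B3=F, B4=E, B5=F
union over the pool: B1=T, B1=F, B2=S, B2=E, B3=F, B4=S, B4=E, B5=T, B5=F
uncovered (1 of 10): B3=T
Answer: 1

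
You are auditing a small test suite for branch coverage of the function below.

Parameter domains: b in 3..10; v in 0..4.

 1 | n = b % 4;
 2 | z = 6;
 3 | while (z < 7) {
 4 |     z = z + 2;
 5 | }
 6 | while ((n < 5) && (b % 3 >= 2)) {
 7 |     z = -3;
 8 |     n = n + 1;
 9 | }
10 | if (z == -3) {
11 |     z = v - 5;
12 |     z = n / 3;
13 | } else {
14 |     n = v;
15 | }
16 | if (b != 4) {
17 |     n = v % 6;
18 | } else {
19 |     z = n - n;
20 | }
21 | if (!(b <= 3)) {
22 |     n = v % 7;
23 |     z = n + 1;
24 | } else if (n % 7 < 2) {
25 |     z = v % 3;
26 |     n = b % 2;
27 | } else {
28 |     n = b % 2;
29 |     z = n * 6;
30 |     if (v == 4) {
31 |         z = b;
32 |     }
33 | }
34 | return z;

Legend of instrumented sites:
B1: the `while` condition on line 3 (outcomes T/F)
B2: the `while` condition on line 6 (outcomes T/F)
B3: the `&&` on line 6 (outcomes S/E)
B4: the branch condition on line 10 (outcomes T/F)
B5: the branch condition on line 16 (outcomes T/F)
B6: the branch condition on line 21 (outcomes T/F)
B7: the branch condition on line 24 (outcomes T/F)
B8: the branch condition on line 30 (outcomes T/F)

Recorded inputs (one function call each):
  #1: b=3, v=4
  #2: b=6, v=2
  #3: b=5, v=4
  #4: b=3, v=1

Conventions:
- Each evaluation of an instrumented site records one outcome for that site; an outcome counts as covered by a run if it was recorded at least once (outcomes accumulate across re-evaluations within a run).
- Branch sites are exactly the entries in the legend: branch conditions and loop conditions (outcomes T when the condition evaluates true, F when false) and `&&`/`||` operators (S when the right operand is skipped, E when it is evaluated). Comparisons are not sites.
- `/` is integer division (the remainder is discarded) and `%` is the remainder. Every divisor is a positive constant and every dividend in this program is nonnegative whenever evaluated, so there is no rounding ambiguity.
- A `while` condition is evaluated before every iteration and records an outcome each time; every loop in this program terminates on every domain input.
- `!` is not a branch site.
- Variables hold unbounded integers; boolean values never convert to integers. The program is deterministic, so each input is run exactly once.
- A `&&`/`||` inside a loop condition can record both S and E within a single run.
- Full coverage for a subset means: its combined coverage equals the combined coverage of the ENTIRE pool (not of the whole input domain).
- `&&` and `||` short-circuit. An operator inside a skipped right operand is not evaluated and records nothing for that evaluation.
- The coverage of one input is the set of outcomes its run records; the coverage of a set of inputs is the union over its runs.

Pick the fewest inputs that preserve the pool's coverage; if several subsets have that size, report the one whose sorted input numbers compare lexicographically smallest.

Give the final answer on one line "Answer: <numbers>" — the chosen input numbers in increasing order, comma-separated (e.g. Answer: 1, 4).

run #1 (b=3, v=4) runs B1->T, B1->F, B3->E, B2->F, B4->F, B5->T, B6->F, B7->F, B8->T; records B1=T, B1=F, B2=F, B3=E, B4=F, B5=T, B6=F, B7=F, B8=T
run #2 (b=6, v=2) runs B1->T, B1->F, B3->E, B2->F, B4->F, B5->T, B6->T; records B1=T, B1=F, B2=F, B3=E, B4=F, B5=T, B6=T
run #3 (b=5, v=4) runs B1->T, B1->F, B3->E, B2->T, B3->E, B2->T, B3->E, B2->T, B3->E, B2->T, B3->S, B2->F, B4->T, B5->T, ...; records B1=T, B1=F, B2=T, B2=F, B3=S, B3=E, B4=T, B5=T, B6=T
run #4 (b=3, v=1) runs B1->T, B1->F, B3->E, B2->F, B4->F, B5->T, B6->F, B7->T; records B1=T, B1=F, B2=F, B3=E, B4=F, B5=T, B6=F, B7=T
union over all inputs: B1=T, B1=F, B2=T, B2=F, B3=S, B3=E, B4=T, B4=F, B5=T, B6=T, B6=F, B7=T, B7=F, B8=T (14 outcomes)
size 1 is not enough: best union over all size-1 subsets is 9/14
size 2 is not enough: best union over all size-2 subsets is 13/14
at size 3, {1, 3, 4} reaches all 14 outcomes; every lexicographically earlier size-3 subset fails

Answer: 1, 3, 4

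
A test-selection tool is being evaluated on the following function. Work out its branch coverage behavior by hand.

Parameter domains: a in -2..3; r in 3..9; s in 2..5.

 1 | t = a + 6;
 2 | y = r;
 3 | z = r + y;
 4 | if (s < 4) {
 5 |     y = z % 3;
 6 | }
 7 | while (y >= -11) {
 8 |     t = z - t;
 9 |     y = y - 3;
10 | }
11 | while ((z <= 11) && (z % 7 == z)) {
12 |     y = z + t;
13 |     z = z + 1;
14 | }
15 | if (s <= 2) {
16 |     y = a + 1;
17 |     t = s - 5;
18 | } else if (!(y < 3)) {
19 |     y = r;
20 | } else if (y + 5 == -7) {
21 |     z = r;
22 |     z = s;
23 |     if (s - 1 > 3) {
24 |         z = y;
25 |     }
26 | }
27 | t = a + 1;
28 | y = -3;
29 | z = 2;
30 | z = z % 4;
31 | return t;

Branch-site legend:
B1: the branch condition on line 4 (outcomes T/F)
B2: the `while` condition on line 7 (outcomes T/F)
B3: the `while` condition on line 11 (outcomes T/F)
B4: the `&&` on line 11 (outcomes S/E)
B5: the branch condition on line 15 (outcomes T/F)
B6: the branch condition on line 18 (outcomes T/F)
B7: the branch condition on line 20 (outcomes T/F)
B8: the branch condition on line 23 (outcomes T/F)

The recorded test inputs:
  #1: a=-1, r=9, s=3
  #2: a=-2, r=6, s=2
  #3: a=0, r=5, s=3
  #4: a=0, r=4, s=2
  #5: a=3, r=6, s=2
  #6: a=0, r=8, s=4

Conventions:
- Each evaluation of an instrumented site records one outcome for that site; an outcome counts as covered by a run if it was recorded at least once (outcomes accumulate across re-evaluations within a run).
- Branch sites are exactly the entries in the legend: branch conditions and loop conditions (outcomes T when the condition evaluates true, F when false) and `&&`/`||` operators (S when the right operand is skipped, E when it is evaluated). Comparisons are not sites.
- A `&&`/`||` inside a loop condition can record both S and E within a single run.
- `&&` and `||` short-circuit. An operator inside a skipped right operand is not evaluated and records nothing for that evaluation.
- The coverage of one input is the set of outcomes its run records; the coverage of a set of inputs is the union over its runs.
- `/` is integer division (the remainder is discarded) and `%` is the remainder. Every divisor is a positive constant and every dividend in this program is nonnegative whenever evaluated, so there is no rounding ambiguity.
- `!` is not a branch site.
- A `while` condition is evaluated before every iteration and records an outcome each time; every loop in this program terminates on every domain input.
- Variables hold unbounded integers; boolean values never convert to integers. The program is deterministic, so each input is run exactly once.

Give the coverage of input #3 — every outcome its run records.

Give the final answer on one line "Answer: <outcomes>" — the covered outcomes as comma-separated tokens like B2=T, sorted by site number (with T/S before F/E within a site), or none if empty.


Running input #3 (a=0, r=5, s=3), event by event:
  B1->T, B2->T, B2->T, B2->T, B2->T, B2->T, B2->F, B4->E, B3->F, B5->F
  B6->F, B7->F
as a set, this run covers: B1=T, B2=T, B2=F, B3=F, B4=E, B5=F, B6=F, B7=F
Answer: B1=T, B2=T, B2=F, B3=F, B4=E, B5=F, B6=F, B7=F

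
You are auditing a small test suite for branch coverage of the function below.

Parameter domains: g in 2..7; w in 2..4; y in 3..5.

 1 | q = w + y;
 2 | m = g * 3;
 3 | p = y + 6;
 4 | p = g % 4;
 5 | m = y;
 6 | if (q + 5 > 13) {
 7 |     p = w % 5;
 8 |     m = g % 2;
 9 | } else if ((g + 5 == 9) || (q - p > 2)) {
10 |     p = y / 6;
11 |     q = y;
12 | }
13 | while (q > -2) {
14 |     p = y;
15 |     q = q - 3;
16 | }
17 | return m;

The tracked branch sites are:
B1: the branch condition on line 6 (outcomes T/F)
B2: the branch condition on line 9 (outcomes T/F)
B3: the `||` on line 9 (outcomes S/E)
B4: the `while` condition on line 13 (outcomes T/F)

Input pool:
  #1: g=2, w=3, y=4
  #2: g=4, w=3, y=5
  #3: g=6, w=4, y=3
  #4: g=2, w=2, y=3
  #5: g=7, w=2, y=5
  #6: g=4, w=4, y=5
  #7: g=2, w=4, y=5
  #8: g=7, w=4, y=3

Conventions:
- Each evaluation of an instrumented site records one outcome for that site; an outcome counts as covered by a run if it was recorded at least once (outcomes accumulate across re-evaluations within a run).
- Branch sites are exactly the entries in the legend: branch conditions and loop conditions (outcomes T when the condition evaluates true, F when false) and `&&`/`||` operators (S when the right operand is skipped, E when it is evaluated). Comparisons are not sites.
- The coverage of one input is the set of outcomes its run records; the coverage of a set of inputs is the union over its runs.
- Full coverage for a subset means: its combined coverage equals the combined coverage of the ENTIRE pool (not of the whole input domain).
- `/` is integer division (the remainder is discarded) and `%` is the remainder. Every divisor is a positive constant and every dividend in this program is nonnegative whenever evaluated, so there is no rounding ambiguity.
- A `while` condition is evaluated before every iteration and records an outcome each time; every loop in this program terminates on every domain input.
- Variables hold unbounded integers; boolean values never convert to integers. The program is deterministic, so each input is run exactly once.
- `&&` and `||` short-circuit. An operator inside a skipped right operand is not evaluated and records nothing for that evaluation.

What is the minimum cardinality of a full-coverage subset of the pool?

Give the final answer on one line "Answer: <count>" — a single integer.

input #1 (g=2, w=3, y=4): covers B1=F, B2=T, B3=E, B4=T, B4=F
input #2 (g=4, w=3, y=5): covers B1=F, B2=T, B3=S, B4=T, B4=F
input #3 (g=6, w=4, y=3): covers B1=F, B2=T, B3=E, B4=T, B4=F
input #4 (g=2, w=2, y=3): covers B1=F, B2=T, B3=E, B4=T, B4=F
input #5 (g=7, w=2, y=5): covers B1=F, B2=T, B3=E, B4=T, B4=F
input #6 (g=4, w=4, y=5): covers B1=T, B4=T, B4=F
input #7 (g=2, w=4, y=5): covers B1=T, B4=T, B4=F
input #8 (g=7, w=4, y=3): covers B1=F, B2=T, B3=E, B4=T, B4=F
the full pool covers 7 outcomes: B1=T, B1=F, B2=T, B3=S, B3=E, B4=T, B4=F
size 1 is not enough: best union over all size-1 subsets is 5/7
size 2 is not enough: best union over all size-2 subsets is 6/7
at size 3, {1, 2, 6} reaches all 7 outcomes; every lexicographically earlier size-3 subset fails

Answer: 3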